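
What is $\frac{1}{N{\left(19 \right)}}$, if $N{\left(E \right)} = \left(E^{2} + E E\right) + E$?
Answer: $\frac{1}{741} \approx 0.0013495$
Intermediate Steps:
$N{\left(E \right)} = E + 2 E^{2}$ ($N{\left(E \right)} = \left(E^{2} + E^{2}\right) + E = 2 E^{2} + E = E + 2 E^{2}$)
$\frac{1}{N{\left(19 \right)}} = \frac{1}{19 \left(1 + 2 \cdot 19\right)} = \frac{1}{19 \left(1 + 38\right)} = \frac{1}{19 \cdot 39} = \frac{1}{741}$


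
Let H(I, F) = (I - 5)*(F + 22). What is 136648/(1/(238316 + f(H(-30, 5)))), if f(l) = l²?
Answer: 154595484968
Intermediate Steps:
H(I, F) = (-5 + I)*(22 + F)
136648/(1/(238316 + f(H(-30, 5)))) = 136648/(1/(238316 + (-110 - 5*5 + 22*(-30) + 5*(-30))²)) = 136648/(1/(238316 + (-110 - 25 - 660 - 150)²)) = 136648/(1/(238316 + (-945)²)) = 136648/(1/(238316 + 893025)) = 136648/(1/1131341) = 136648*1131341 = 154595484968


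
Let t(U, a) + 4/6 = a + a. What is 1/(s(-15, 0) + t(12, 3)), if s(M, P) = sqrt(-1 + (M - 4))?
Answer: 12/109 - 9*I*sqrt(5)/218 ≈ 0.11009 - 0.092315*I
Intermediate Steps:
s(M, P) = sqrt(-5 + M) (s(M, P) = sqrt(-1 + (-4 + M)) = sqrt(-5 + M))
t(U, a) = -2/3 + 2*a (t(U, a) = -2/3 + (a + a) = -2/3 + 2*a)
1/(s(-15, 0) + t(12, 3)) = 1/(sqrt(-5 - 15) + (-2/3 + 2*3)) = 1/(sqrt(-20) + (-2/3 + 6)) = 1/(2*I*sqrt(5) + 16/3) = 1/(16/3 + 2*I*sqrt(5))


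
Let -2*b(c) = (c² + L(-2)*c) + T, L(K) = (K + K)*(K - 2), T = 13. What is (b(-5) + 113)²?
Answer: 17956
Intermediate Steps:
L(K) = 2*K*(-2 + K) (L(K) = (2*K)*(-2 + K) = 2*K*(-2 + K))
b(c) = -13/2 - 8*c - c²/2 (b(c) = -((c² + (2*(-2)*(-2 - 2))*c) + 13)/2 = -((c² + (2*(-2)*(-4))*c) + 13)/2 = -((c² + 16*c) + 13)/2 = -(13 + c² + 16*c)/2 = -13/2 - 8*c - c²/2)
(b(-5) + 113)² = ((-13/2 - 8*(-5) - ½*(-5)²) + 113)² = ((-13/2 + 40 - ½*25) + 113)² = ((-13/2 + 40 - 25/2) + 113)² = (21 + 113)² = 134² = 17956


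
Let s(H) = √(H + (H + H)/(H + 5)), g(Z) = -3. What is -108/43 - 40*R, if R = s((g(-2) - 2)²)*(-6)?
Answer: -108/43 + 320*√15 ≈ 1236.8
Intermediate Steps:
s(H) = √(H + 2*H/(5 + H)) (s(H) = √(H + (2*H)/(5 + H)) = √(H + 2*H/(5 + H)))
R = -8*√15 (R = √((-3 - 2)²*(7 + (-3 - 2)²)/(5 + (-3 - 2)²))*(-6) = √((-5)²*(7 + (-5)²)/(5 + (-5)²))*(-6) = √(25*(7 + 25)/(5 + 25))*(-6) = √(25*32/30)*(-6) = √(25*(1/30)*32)*(-6) = √(80/3)*(-6) = (4*√15/3)*(-6) = -8*√15 ≈ -30.984)
-108/43 - 40*R = -108/43 - (-320)*√15 = -108*1/43 + 320*√15 = -108/43 + 320*√15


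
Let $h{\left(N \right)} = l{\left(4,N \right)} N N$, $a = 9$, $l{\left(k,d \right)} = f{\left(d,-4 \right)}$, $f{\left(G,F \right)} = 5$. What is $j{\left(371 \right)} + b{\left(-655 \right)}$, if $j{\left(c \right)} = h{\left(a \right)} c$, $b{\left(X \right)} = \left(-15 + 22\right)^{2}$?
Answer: $150304$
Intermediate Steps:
$b{\left(X \right)} = 49$ ($b{\left(X \right)} = 7^{2} = 49$)
$l{\left(k,d \right)} = 5$
$h{\left(N \right)} = 5 N^{2}$ ($h{\left(N \right)} = 5 N N = 5 N^{2}$)
$j{\left(c \right)} = 405 c$ ($j{\left(c \right)} = 5 \cdot 9^{2} c = 5 \cdot 81 c = 405 c$)
$j{\left(371 \right)} + b{\left(-655 \right)} = 405 \cdot 371 + 49 = 150255 + 49 = 150304$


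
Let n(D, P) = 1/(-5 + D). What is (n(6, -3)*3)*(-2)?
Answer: -6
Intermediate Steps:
(n(6, -3)*3)*(-2) = (3/(-5 + 6))*(-2) = (3/1)*(-2) = (1*3)*(-2) = 3*(-2) = -6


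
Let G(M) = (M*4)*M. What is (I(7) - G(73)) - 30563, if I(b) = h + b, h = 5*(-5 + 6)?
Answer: -51867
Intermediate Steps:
G(M) = 4*M² (G(M) = (4*M)*M = 4*M²)
h = 5 (h = 5*1 = 5)
I(b) = 5 + b
(I(7) - G(73)) - 30563 = ((5 + 7) - 4*73²) - 30563 = (12 - 4*5329) - 30563 = (12 - 1*21316) - 30563 = (12 - 21316) - 30563 = -21304 - 30563 = -51867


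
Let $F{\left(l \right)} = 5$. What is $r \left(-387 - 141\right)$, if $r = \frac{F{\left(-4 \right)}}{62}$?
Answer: $- \frac{1320}{31} \approx -42.581$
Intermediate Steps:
$r = \frac{5}{62} \approx 0.080645$
$r \left(-387 - 141\right) = \frac{5 \left(-387 - 141\right)}{62} = \frac{5}{62} \left(-528\right) = - \frac{1320}{31}$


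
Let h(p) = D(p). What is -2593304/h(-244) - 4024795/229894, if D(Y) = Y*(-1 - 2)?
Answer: -149782794929/42070602 ≈ -3560.3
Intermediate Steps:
D(Y) = -3*Y (D(Y) = Y*(-3) = -3*Y)
h(p) = -3*p
-2593304/h(-244) - 4024795/229894 = -2593304/((-3*(-244))) - 4024795/229894 = -2593304/732 - 4024795*1/229894 = -2593304*1/732 - 4024795/229894 = -648326/183 - 4024795/229894 = -149782794929/42070602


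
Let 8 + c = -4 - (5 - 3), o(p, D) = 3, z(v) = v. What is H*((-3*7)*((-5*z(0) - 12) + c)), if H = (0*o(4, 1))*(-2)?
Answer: 0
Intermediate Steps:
c = -14 (c = -8 + (-4 - (5 - 3)) = -8 + (-4 - 1*2) = -8 + (-4 - 2) = -8 - 6 = -14)
H = 0 (H = (0*3)*(-2) = 0*(-2) = 0)
H*((-3*7)*((-5*z(0) - 12) + c)) = 0*((-3*7)*((-5*0 - 12) - 14)) = 0*(-21*((0 - 12) - 14)) = 0*(-21*(-12 - 14)) = 0*(-21*(-26)) = 0*546 = 0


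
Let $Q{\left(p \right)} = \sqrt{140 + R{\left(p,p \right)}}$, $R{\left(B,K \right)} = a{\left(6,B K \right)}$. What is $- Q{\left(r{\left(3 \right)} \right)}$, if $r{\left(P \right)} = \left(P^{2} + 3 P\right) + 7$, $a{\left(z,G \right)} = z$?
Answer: $- \sqrt{146} \approx -12.083$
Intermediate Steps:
$R{\left(B,K \right)} = 6$
$r{\left(P \right)} = 7 + P^{2} + 3 P$
$Q{\left(p \right)} = \sqrt{146}$ ($Q{\left(p \right)} = \sqrt{140 + 6} = \sqrt{146}$)
$- Q{\left(r{\left(3 \right)} \right)} = - \sqrt{146}$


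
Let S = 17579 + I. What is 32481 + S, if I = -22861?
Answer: 27199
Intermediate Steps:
S = -5282 (S = 17579 - 22861 = -5282)
32481 + S = 32481 - 5282 = 27199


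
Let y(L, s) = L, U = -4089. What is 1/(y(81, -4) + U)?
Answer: -1/4008 ≈ -0.00024950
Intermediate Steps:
1/(y(81, -4) + U) = 1/(81 - 4089) = 1/(-4008) = -1/4008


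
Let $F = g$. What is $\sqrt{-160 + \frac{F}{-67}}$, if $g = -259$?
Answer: $\frac{i \sqrt{700887}}{67} \approx 12.495 i$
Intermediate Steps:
$F = -259$
$\sqrt{-160 + \frac{F}{-67}} = \sqrt{-160 - \frac{259}{-67}} = \sqrt{-160 - - \frac{259}{67}} = \sqrt{-160 + \frac{259}{67}} = \sqrt{- \frac{10461}{67}} = \frac{i \sqrt{700887}}{67}$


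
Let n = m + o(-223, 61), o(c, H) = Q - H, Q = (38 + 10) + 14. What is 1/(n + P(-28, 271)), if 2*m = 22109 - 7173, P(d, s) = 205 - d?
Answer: 1/7702 ≈ 0.00012984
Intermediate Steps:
m = 7468 (m = (22109 - 7173)/2 = (½)*14936 = 7468)
Q = 62 (Q = 48 + 14 = 62)
o(c, H) = 62 - H
n = 7469 (n = 7468 + (62 - 1*61) = 7468 + (62 - 61) = 7468 + 1 = 7469)
1/(n + P(-28, 271)) = 1/(7469 + (205 - 1*(-28))) = 1/(7469 + (205 + 28)) = 1/(7469 + 233) = 1/7702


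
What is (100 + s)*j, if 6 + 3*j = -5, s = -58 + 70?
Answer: -1232/3 ≈ -410.67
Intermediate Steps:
s = 12
j = -11/3 (j = -2 + (⅓)*(-5) = -2 - 5/3 = -11/3 ≈ -3.6667)
(100 + s)*j = (100 + 12)*(-11/3) = 112*(-11/3) = -1232/3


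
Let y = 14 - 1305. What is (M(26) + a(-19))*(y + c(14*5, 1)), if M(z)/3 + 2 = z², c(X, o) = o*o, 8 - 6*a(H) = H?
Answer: -2614185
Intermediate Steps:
a(H) = 4/3 - H/6
c(X, o) = o²
M(z) = -6 + 3*z²
y = -1291
(M(26) + a(-19))*(y + c(14*5, 1)) = ((-6 + 3*26²) + (4/3 - ⅙*(-19)))*(-1291 + 1²) = ((-6 + 3*676) + (4/3 + 19/6))*(-1291 + 1) = ((-6 + 2028) + 9/2)*(-1290) = (2022 + 9/2)*(-1290) = (4053/2)*(-1290) = -2614185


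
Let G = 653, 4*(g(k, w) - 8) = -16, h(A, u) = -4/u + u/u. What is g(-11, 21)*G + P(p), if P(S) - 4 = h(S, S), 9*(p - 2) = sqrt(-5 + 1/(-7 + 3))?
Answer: 1147999/439 + 24*I*sqrt(21)/439 ≈ 2615.0 + 0.25053*I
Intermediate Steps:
h(A, u) = 1 - 4/u (h(A, u) = -4/u + 1 = 1 - 4/u)
g(k, w) = 4 (g(k, w) = 8 + (1/4)*(-16) = 8 - 4 = 4)
p = 2 + I*sqrt(21)/18 (p = 2 + sqrt(-5 + 1/(-7 + 3))/9 = 2 + sqrt(-5 + 1/(-4))/9 = 2 + sqrt(-5 - 1/4)/9 = 2 + sqrt(-21/4)/9 = 2 + (I*sqrt(21)/2)/9 = 2 + I*sqrt(21)/18 ≈ 2.0 + 0.25459*I)
P(S) = 4 + (-4 + S)/S
g(-11, 21)*G + P(p) = 4*653 + (5 - 4/(2 + I*sqrt(21)/18)) = 2612 + (5 - 4/(2 + I*sqrt(21)/18)) = 2617 - 4/(2 + I*sqrt(21)/18)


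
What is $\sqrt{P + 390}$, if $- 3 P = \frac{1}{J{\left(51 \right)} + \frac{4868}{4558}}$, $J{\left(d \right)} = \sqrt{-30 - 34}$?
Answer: $\frac{\sqrt{100443657578271789390 + 10543398962528280 i}}{507495270} \approx 19.748 + 0.0010365 i$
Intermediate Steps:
$J{\left(d \right)} = 8 i$ ($J{\left(d \right)} = \sqrt{-64} = 8 i$)
$P = - \frac{5193841 \left(\frac{2434}{2279} - 8 i\right)}{1014990540}$ ($P = - \frac{1}{3 \left(8 i + \frac{4868}{4558}\right)} = - \frac{1}{3 \left(8 i + 4868 \cdot \frac{1}{4558}\right)} = - \frac{1}{3 \left(8 i + \frac{2434}{2279}\right)} = - \frac{1}{3 \left(\frac{2434}{2279} + 8 i\right)} = - \frac{\frac{5193841}{338330180} \left(\frac{2434}{2279} - 8 i\right)}{3} = - \frac{5193841 \left(\frac{2434}{2279} - 8 i\right)}{1014990540} \approx -0.0054652 + 0.040937 i$)
$\sqrt{P + 390} = \sqrt{\left(- \frac{2773543}{507495270} + \frac{10387682 i}{253747635}\right) + 390} = \sqrt{\frac{197920381757}{507495270} + \frac{10387682 i}{253747635}}$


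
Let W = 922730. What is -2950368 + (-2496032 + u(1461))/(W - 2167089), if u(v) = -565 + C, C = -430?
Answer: -3671314477085/1244359 ≈ -2.9504e+6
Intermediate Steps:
u(v) = -995 (u(v) = -565 - 430 = -995)
-2950368 + (-2496032 + u(1461))/(W - 2167089) = -2950368 + (-2496032 - 995)/(922730 - 2167089) = -2950368 - 2497027/(-1244359) = -2950368 - 2497027*(-1/1244359) = -2950368 + 2497027/1244359 = -3671314477085/1244359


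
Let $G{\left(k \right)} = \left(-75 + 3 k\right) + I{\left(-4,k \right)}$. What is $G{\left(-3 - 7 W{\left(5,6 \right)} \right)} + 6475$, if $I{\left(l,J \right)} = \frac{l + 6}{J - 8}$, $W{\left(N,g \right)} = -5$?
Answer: $\frac{77953}{12} \approx 6496.1$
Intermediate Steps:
$I{\left(l,J \right)} = \frac{6 + l}{-8 + J}$
$G{\left(k \right)} = -75 + \frac{2}{-8 + k} + 3 k$ ($G{\left(k \right)} = \left(-75 + 3 k\right) + \frac{6 - 4}{-8 + k} = \left(-75 + 3 k\right) + \frac{1}{-8 + k} 2 = \left(-75 + 3 k\right) + \frac{2}{-8 + k} = -75 + \frac{2}{-8 + k} + 3 k$)
$G{\left(-3 - 7 W{\left(5,6 \right)} \right)} + 6475 = \frac{2 + 3 \left(-25 - -32\right) \left(-8 - -32\right)}{-8 - -32} + 6475 = \frac{2 + 3 \left(-25 + \left(-3 + 35\right)\right) \left(-8 + \left(-3 + 35\right)\right)}{-8 + \left(-3 + 35\right)} + 6475 = \frac{2 + 3 \left(-25 + 32\right) \left(-8 + 32\right)}{-8 + 32} + 6475 = \frac{2 + 3 \cdot 7 \cdot 24}{24} + 6475 = \frac{2 + 504}{24} + 6475 = \frac{1}{24} \cdot 506 + 6475 = \frac{253}{12} + 6475 = \frac{77953}{12}$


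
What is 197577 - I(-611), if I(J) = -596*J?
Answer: -166579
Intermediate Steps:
197577 - I(-611) = 197577 - (-596)*(-611) = 197577 - 1*364156 = 197577 - 364156 = -166579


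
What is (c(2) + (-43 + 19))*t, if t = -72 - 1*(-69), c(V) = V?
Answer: 66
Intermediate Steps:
t = -3 (t = -72 + 69 = -3)
(c(2) + (-43 + 19))*t = (2 + (-43 + 19))*(-3) = (2 - 24)*(-3) = -22*(-3) = 66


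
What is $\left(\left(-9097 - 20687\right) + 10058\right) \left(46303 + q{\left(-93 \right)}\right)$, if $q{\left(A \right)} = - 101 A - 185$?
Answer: $-1095009986$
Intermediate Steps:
$q{\left(A \right)} = -185 - 101 A$
$\left(\left(-9097 - 20687\right) + 10058\right) \left(46303 + q{\left(-93 \right)}\right) = \left(\left(-9097 - 20687\right) + 10058\right) \left(46303 - -9208\right) = \left(\left(-9097 - 20687\right) + 10058\right) \left(46303 + \left(-185 + 9393\right)\right) = \left(-29784 + 10058\right) \left(46303 + 9208\right) = \left(-19726\right) 55511 = -1095009986$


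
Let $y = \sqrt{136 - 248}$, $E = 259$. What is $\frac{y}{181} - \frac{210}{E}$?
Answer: $- \frac{30}{37} + \frac{4 i \sqrt{7}}{181} \approx -0.81081 + 0.05847 i$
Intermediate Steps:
$y = 4 i \sqrt{7}$ ($y = \sqrt{-112} = 4 i \sqrt{7} \approx 10.583 i$)
$\frac{y}{181} - \frac{210}{E} = \frac{4 i \sqrt{7}}{181} - \frac{210}{259} = 4 i \sqrt{7} \cdot \frac{1}{181} - \frac{30}{37} = \frac{4 i \sqrt{7}}{181} - \frac{30}{37} = - \frac{30}{37} + \frac{4 i \sqrt{7}}{181}$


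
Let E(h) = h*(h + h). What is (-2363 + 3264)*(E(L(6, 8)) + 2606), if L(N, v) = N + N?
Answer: 2607494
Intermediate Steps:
L(N, v) = 2*N
E(h) = 2*h² (E(h) = h*(2*h) = 2*h²)
(-2363 + 3264)*(E(L(6, 8)) + 2606) = (-2363 + 3264)*(2*(2*6)² + 2606) = 901*(2*12² + 2606) = 901*(2*144 + 2606) = 901*(288 + 2606) = 901*2894 = 2607494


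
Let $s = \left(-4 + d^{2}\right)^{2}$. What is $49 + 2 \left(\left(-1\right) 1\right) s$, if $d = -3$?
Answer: $-1$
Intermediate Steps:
$s = 25$ ($s = \left(-4 + \left(-3\right)^{2}\right)^{2} = \left(-4 + 9\right)^{2} = 5^{2} = 25$)
$49 + 2 \left(\left(-1\right) 1\right) s = 49 + 2 \left(\left(-1\right) 1\right) 25 = 49 + 2 \left(-1\right) 25 = 49 - 50 = -1$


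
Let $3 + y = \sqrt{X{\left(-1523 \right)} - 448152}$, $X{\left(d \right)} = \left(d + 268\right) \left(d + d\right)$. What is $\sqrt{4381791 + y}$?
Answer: $\sqrt{4381788 + \sqrt{3374578}} \approx 2093.7$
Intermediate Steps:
$X{\left(d \right)} = 2 d \left(268 + d\right)$ ($X{\left(d \right)} = \left(268 + d\right) 2 d = 2 d \left(268 + d\right)$)
$y = -3 + \sqrt{3374578}$ ($y = -3 + \sqrt{2 \left(-1523\right) \left(268 - 1523\right) - 448152} = -3 + \sqrt{2 \left(-1523\right) \left(-1255\right) - 448152} = -3 + \sqrt{3822730 - 448152} = -3 + \sqrt{3374578} \approx 1834.0$)
$\sqrt{4381791 + y} = \sqrt{4381791 - \left(3 - \sqrt{3374578}\right)} = \sqrt{4381788 + \sqrt{3374578}}$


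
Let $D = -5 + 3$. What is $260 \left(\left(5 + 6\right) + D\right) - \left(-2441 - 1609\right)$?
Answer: $6390$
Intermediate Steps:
$D = -2$
$260 \left(\left(5 + 6\right) + D\right) - \left(-2441 - 1609\right) = 260 \left(\left(5 + 6\right) - 2\right) - \left(-2441 - 1609\right) = 260 \left(11 - 2\right) - -4050 = 260 \cdot 9 + 4050 = 2340 + 4050 = 6390$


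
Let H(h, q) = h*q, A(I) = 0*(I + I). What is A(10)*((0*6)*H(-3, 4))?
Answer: 0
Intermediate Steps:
A(I) = 0 (A(I) = 0*(2*I) = 0)
A(10)*((0*6)*H(-3, 4)) = 0*((0*6)*(-3*4)) = 0*(0*(-12)) = 0*0 = 0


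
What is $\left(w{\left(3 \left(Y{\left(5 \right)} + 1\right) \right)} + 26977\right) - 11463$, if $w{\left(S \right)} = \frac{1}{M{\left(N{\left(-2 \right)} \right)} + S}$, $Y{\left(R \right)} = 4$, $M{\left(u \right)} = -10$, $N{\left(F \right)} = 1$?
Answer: $\frac{77571}{5} \approx 15514.0$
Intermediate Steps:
$w{\left(S \right)} = \frac{1}{-10 + S}$
$\left(w{\left(3 \left(Y{\left(5 \right)} + 1\right) \right)} + 26977\right) - 11463 = \left(\frac{1}{-10 + 3 \left(4 + 1\right)} + 26977\right) - 11463 = \left(\frac{1}{-10 + 3 \cdot 5} + 26977\right) - 11463 = \left(\frac{1}{-10 + 15} + 26977\right) - 11463 = \left(\frac{1}{5} + 26977\right) - 11463 = \frac{134886}{5} - 11463 = \frac{77571}{5}$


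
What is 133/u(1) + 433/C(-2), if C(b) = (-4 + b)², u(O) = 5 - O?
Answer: 815/18 ≈ 45.278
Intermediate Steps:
133/u(1) + 433/C(-2) = 133/(5 - 1*1) + 433/((-4 - 2)²) = 133/(5 - 1) + 433/((-6)²) = 133/4 + 433/36 = 815/18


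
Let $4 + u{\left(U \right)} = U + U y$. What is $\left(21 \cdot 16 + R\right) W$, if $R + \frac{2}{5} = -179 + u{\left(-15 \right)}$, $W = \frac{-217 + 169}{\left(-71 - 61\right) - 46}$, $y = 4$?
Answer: $\frac{9312}{445} \approx 20.926$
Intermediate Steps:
$u{\left(U \right)} = -4 + 5 U$ ($u{\left(U \right)} = -4 + \left(U + U 4\right) = -4 + \left(U + 4 U\right) = -4 + 5 U$)
$W = \frac{24}{89}$ ($W = - \frac{48}{\left(-71 - 61\right) - 46} = - \frac{48}{-132 - 46} = - \frac{48}{-178} = \left(-48\right) \left(- \frac{1}{178}\right) = \frac{24}{89} \approx 0.26966$)
$R = - \frac{1292}{5}$ ($R = - \frac{2}{5} + \left(-179 + \left(-4 + 5 \left(-15\right)\right)\right) = - \frac{2}{5} - 258 = - \frac{1292}{5} \approx -258.4$)
$\left(21 \cdot 16 + R\right) W = \left(21 \cdot 16 - \frac{1292}{5}\right) \frac{24}{89} = \left(336 - \frac{1292}{5}\right) \frac{24}{89} = \frac{388}{5} \cdot \frac{24}{89} = \frac{9312}{445}$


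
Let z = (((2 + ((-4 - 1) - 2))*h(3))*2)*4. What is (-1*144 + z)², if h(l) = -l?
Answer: 576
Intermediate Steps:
z = 120 (z = (((2 + ((-4 - 1) - 2))*(-1*3))*2)*4 = (((2 + (-5 - 2))*(-3))*2)*4 = (((2 - 7)*(-3))*2)*4 = (-5*(-3)*2)*4 = (15*2)*4 = 30*4 = 120)
(-1*144 + z)² = (-1*144 + 120)² = (-144 + 120)² = (-24)² = 576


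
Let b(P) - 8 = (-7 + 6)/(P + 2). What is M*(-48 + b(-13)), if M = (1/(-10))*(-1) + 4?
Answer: -17999/110 ≈ -163.63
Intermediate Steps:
M = 41/10 (M = (1*(-⅒))*(-1) + 4 = -⅒*(-1) + 4 = ⅒ + 4 = 41/10 ≈ 4.1000)
b(P) = 8 - 1/(2 + P) (b(P) = 8 + (-7 + 6)/(P + 2) = 8 - 1/(2 + P))
M*(-48 + b(-13)) = 41*(-48 + (15 + 8*(-13))/(2 - 13))/10 = 41*(-48 + (15 - 104)/(-11))/10 = 41*(-48 - 1/11*(-89))/10 = 41*(-48 + 89/11)/10 = (41/10)*(-439/11) = -17999/110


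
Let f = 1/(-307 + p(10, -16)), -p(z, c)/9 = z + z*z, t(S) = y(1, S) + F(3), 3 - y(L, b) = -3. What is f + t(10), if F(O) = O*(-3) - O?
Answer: -7783/1297 ≈ -6.0008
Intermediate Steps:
F(O) = -4*O (F(O) = -3*O - O = -4*O)
y(L, b) = 6 (y(L, b) = 3 - 1*(-3) = 3 + 3 = 6)
t(S) = -6 (t(S) = 6 - 4*3 = 6 - 12 = -6)
p(z, c) = -9*z - 9*z**2 (p(z, c) = -9*(z + z*z) = -9*(z + z**2) = -9*z - 9*z**2)
f = -1/1297 (f = 1/(-307 - 9*10*(1 + 10)) = 1/(-307 - 9*10*11) = 1/(-307 - 990) = 1/(-1297) = -1/1297 ≈ -0.00077101)
f + t(10) = -1/1297 - 6 = -7783/1297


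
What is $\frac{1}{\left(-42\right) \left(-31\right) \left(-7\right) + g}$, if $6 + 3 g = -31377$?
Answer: $- \frac{1}{19575} \approx -5.1086 \cdot 10^{-5}$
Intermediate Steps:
$g = -10461$ ($g = -2 + \frac{1}{3} \left(-31377\right) = -2 - 10459 = -10461$)
$\frac{1}{\left(-42\right) \left(-31\right) \left(-7\right) + g} = \frac{1}{\left(-42\right) \left(-31\right) \left(-7\right) - 10461} = \frac{1}{1302 \left(-7\right) - 10461} = \frac{1}{-9114 - 10461} = \frac{1}{-19575} = - \frac{1}{19575}$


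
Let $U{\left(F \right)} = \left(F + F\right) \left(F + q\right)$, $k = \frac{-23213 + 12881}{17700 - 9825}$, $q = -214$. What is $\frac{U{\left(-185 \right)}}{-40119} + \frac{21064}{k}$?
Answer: $- \frac{8804794860}{548293} \approx -16059.0$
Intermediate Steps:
$k = - \frac{164}{125}$ ($k = - \frac{10332}{7875} = \left(-10332\right) \frac{1}{7875} = - \frac{164}{125} \approx -1.312$)
$U{\left(F \right)} = 2 F \left(-214 + F\right)$ ($U{\left(F \right)} = \left(F + F\right) \left(F - 214\right) = 2 F \left(-214 + F\right)$)
$\frac{U{\left(-185 \right)}}{-40119} + \frac{21064}{k} = \frac{2 \left(-185\right) \left(-214 - 185\right)}{-40119} + \frac{21064}{- \frac{164}{125}} = 2 \left(-185\right) \left(-399\right) \left(- \frac{1}{40119}\right) + 21064 \left(- \frac{125}{164}\right) = 147630 \left(- \frac{1}{40119}\right) - \frac{658250}{41} = - \frac{49210}{13373} - \frac{658250}{41} = - \frac{8804794860}{548293}$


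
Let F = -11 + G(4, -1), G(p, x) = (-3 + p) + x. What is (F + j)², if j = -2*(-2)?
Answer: 49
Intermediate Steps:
G(p, x) = -3 + p + x
j = 4
F = -11 (F = -11 + (-3 + 4 - 1) = -11 + 0 = -11)
(F + j)² = (-11 + 4)² = (-7)² = 49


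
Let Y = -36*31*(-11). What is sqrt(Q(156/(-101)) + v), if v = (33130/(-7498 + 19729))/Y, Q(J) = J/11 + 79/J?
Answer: 5*I*sqrt(27343382673504384487)/3650814882 ≈ 7.1615*I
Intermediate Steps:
Y = 12276 (Y = -1116*(-11) = 12276)
Q(J) = 79/J + J/11 (Q(J) = J*(1/11) + 79/J = J/11 + 79/J = 79/J + J/11)
v = 16565/75073878 (v = (33130/(-7498 + 19729))/12276 = (33130/12231)*(1/12276) = 16565/75073878 ≈ 0.00022065)
sqrt(Q(156/(-101)) + v) = sqrt((79/((156/(-101))) + (156/(-101))/11) + 16565/75073878) = sqrt((79/((156*(-1/101))) + (156*(-1/101))/11) + 16565/75073878) = sqrt((79/(-156/101) + (1/11)*(-156/101)) + 16565/75073878) = sqrt((79*(-101/156) - 156/1111) + 16565/75073878) = sqrt((-7979/156 - 156/1111) + 16565/75073878) = sqrt(-8889005/173316 + 16565/75073878) = sqrt(-10111048574725/197144003628) = 5*I*sqrt(27343382673504384487)/3650814882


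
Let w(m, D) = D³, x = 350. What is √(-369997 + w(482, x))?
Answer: √42505003 ≈ 6519.6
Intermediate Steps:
√(-369997 + w(482, x)) = √(-369997 + 350³) = √(-369997 + 42875000) = √42505003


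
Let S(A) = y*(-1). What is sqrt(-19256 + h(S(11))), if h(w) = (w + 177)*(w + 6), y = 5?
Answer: 2*I*sqrt(4771) ≈ 138.14*I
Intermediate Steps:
S(A) = -5 (S(A) = 5*(-1) = -5)
h(w) = (6 + w)*(177 + w) (h(w) = (177 + w)*(6 + w) = (6 + w)*(177 + w))
sqrt(-19256 + h(S(11))) = sqrt(-19256 + (1062 + (-5)**2 + 183*(-5))) = sqrt(-19256 + (1062 + 25 - 915)) = sqrt(-19256 + 172) = sqrt(-19084) = 2*I*sqrt(4771)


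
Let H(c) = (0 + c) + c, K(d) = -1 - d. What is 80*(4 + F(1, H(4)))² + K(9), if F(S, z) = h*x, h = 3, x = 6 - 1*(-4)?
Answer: 92470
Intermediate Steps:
x = 10 (x = 6 + 4 = 10)
H(c) = 2*c (H(c) = c + c = 2*c)
F(S, z) = 30 (F(S, z) = 3*10 = 30)
80*(4 + F(1, H(4)))² + K(9) = 80*(4 + 30)² + (-1 - 1*9) = 80*34² + (-1 - 9) = 80*1156 - 10 = 92480 - 10 = 92470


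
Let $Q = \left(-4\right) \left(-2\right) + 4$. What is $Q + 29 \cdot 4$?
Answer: $128$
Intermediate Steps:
$Q = 12$ ($Q = 8 + 4 = 12$)
$Q + 29 \cdot 4 = 12 + 29 \cdot 4 = 12 + 116 = 128$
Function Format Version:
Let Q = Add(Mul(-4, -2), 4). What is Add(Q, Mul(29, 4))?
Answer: 128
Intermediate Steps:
Q = 12 (Q = Add(8, 4) = 12)
Add(Q, Mul(29, 4)) = Add(12, Mul(29, 4)) = Add(12, 116) = 128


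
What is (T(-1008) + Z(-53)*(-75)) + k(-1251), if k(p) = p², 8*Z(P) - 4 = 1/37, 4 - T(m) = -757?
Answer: 463454377/296 ≈ 1.5657e+6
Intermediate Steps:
T(m) = 761 (T(m) = 4 - 1*(-757) = 4 + 757 = 761)
Z(P) = 149/296 (Z(P) = ½ + (⅛)/37 = ½ + (⅛)*(1/37) = ½ + 1/296 = 149/296)
(T(-1008) + Z(-53)*(-75)) + k(-1251) = (761 + (149/296)*(-75)) + (-1251)² = (761 - 11175/296) + 1565001 = 214081/296 + 1565001 = 463454377/296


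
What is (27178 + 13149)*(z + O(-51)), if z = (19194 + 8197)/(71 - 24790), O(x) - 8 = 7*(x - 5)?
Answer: -383892352249/24719 ≈ -1.5530e+7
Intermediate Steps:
O(x) = -27 + 7*x (O(x) = 8 + 7*(x - 5) = 8 + 7*(-5 + x) = 8 + (-35 + 7*x) = -27 + 7*x)
z = -27391/24719 (z = 27391/(-24719) = 27391*(-1/24719) = -27391/24719 ≈ -1.1081)
(27178 + 13149)*(z + O(-51)) = (27178 + 13149)*(-27391/24719 + (-27 + 7*(-51))) = 40327*(-27391/24719 + (-27 - 357)) = 40327*(-27391/24719 - 384) = 40327*(-9519487/24719) = -383892352249/24719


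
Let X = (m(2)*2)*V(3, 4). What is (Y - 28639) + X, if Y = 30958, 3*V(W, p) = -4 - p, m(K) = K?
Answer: 6925/3 ≈ 2308.3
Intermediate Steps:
V(W, p) = -4/3 - p/3 (V(W, p) = (-4 - p)/3 = -4/3 - p/3)
X = -32/3 (X = (2*2)*(-4/3 - 1/3*4) = 4*(-4/3 - 4/3) = 4*(-8/3) = -32/3 ≈ -10.667)
(Y - 28639) + X = (30958 - 28639) - 32/3 = 2319 - 32/3 = 6925/3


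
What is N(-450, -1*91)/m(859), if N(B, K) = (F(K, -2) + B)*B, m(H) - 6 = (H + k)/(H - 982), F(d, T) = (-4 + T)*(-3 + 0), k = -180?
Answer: 23911200/59 ≈ 4.0527e+5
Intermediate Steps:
F(d, T) = 12 - 3*T (F(d, T) = (-4 + T)*(-3) = 12 - 3*T)
m(H) = 6 + (-180 + H)/(-982 + H) (m(H) = 6 + (H - 180)/(H - 982) = 6 + (-180 + H)/(-982 + H))
N(B, K) = B*(18 + B) (N(B, K) = ((12 - 3*(-2)) + B)*B = ((12 + 6) + B)*B = (18 + B)*B = B*(18 + B))
N(-450, -1*91)/m(859) = (-450*(18 - 450))/(((-6072 + 7*859)/(-982 + 859))) = (-450*(-432))/(((-6072 + 6013)/(-123))) = 194400/((-1/123*(-59))) = 194400/(59/123) = 194400*(123/59) = 23911200/59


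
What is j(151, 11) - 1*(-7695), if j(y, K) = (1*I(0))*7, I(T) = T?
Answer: 7695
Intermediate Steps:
j(y, K) = 0 (j(y, K) = (1*0)*7 = 0*7 = 0)
j(151, 11) - 1*(-7695) = 0 - 1*(-7695) = 0 + 7695 = 7695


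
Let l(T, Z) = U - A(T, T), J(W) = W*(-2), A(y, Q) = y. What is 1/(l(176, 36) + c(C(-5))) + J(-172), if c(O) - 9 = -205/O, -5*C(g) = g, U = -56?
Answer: 147231/428 ≈ 344.00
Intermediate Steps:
C(g) = -g/5
J(W) = -2*W
c(O) = 9 - 205/O
l(T, Z) = -56 - T
1/(l(176, 36) + c(C(-5))) + J(-172) = 1/((-56 - 1*176) + (9 - 205/((-⅕*(-5))))) - 2*(-172) = 1/((-56 - 176) + (9 - 205/1)) + 344 = 1/(-232 + (9 - 205*1)) + 344 = 1/(-232 + (9 - 205)) + 344 = 1/(-232 - 196) + 344 = 1/(-428) + 344 = -1/428 + 344 = 147231/428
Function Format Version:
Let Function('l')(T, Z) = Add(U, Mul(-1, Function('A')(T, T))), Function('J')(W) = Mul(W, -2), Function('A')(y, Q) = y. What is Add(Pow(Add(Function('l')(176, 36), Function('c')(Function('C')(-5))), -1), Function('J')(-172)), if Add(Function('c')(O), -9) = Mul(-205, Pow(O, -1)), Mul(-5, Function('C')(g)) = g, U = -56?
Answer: Rational(147231, 428) ≈ 344.00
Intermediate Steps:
Function('C')(g) = Mul(Rational(-1, 5), g)
Function('J')(W) = Mul(-2, W)
Function('c')(O) = Add(9, Mul(-205, Pow(O, -1)))
Function('l')(T, Z) = Add(-56, Mul(-1, T))
Add(Pow(Add(Function('l')(176, 36), Function('c')(Function('C')(-5))), -1), Function('J')(-172)) = Add(Pow(Add(Add(-56, Mul(-1, 176)), Add(9, Mul(-205, Pow(Mul(Rational(-1, 5), -5), -1)))), -1), Mul(-2, -172)) = Add(Pow(Add(Add(-56, -176), Add(9, Mul(-205, Pow(1, -1)))), -1), 344) = Add(Pow(Add(-232, Add(9, Mul(-205, 1))), -1), 344) = Add(Pow(Add(-232, Add(9, -205)), -1), 344) = Add(Pow(Add(-232, -196), -1), 344) = Add(Pow(-428, -1), 344) = Add(Rational(-1, 428), 344) = Rational(147231, 428)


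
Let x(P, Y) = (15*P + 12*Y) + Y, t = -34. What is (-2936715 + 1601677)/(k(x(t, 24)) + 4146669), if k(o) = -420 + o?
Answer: -1335038/4146051 ≈ -0.32200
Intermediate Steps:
x(P, Y) = 13*Y + 15*P (x(P, Y) = (12*Y + 15*P) + Y = 13*Y + 15*P)
(-2936715 + 1601677)/(k(x(t, 24)) + 4146669) = (-2936715 + 1601677)/((-420 + (13*24 + 15*(-34))) + 4146669) = -1335038/((-420 + (312 - 510)) + 4146669) = -1335038/((-420 - 198) + 4146669) = -1335038/(-618 + 4146669) = -1335038/4146051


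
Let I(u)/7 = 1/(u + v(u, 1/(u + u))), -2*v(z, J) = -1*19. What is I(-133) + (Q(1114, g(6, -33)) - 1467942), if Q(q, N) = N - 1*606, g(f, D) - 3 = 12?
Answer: -362727665/247 ≈ -1.4685e+6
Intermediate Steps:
v(z, J) = 19/2 (v(z, J) = -(-1)*19/2 = -½*(-19) = 19/2)
g(f, D) = 15 (g(f, D) = 3 + 12 = 15)
Q(q, N) = -606 + N (Q(q, N) = N - 606 = -606 + N)
I(u) = 7/(19/2 + u) (I(u) = 7/(u + 19/2) = 7/(19/2 + u))
I(-133) + (Q(1114, g(6, -33)) - 1467942) = 14/(19 + 2*(-133)) + ((-606 + 15) - 1467942) = 14/(19 - 266) + (-591 - 1467942) = 14/(-247) - 1468533 = 14*(-1/247) - 1468533 = -14/247 - 1468533 = -362727665/247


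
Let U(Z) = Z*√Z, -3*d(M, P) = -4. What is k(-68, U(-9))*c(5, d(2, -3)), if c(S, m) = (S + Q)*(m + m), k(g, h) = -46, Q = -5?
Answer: 0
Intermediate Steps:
d(M, P) = 4/3 (d(M, P) = -⅓*(-4) = 4/3)
U(Z) = Z^(3/2)
c(S, m) = 2*m*(-5 + S) (c(S, m) = (S - 5)*(m + m) = (-5 + S)*(2*m) = 2*m*(-5 + S))
k(-68, U(-9))*c(5, d(2, -3)) = -92*4*(-5 + 5)/3 = -92*4*0/3 = -46*0 = 0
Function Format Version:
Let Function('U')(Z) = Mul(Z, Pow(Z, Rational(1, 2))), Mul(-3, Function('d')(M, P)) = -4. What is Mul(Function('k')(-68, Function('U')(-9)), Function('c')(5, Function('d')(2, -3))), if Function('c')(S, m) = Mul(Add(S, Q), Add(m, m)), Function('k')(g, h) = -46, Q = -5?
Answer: 0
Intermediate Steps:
Function('d')(M, P) = Rational(4, 3) (Function('d')(M, P) = Mul(Rational(-1, 3), -4) = Rational(4, 3))
Function('U')(Z) = Pow(Z, Rational(3, 2))
Function('c')(S, m) = Mul(2, m, Add(-5, S)) (Function('c')(S, m) = Mul(Add(S, -5), Add(m, m)) = Mul(Add(-5, S), Mul(2, m)) = Mul(2, m, Add(-5, S)))
Mul(Function('k')(-68, Function('U')(-9)), Function('c')(5, Function('d')(2, -3))) = Mul(-46, Mul(2, Rational(4, 3), Add(-5, 5))) = Mul(-46, Mul(2, Rational(4, 3), 0)) = Mul(-46, 0) = 0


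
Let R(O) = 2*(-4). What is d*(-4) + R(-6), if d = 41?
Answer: -172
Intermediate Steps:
R(O) = -8
d*(-4) + R(-6) = 41*(-4) - 8 = -164 - 8 = -172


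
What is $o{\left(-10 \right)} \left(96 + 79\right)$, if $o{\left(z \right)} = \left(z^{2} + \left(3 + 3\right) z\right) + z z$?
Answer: $24500$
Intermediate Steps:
$o{\left(z \right)} = 2 z^{2} + 6 z$ ($o{\left(z \right)} = \left(z^{2} + 6 z\right) + z^{2} = 2 z^{2} + 6 z$)
$o{\left(-10 \right)} \left(96 + 79\right) = 2 \left(-10\right) \left(3 - 10\right) \left(96 + 79\right) = 2 \left(-10\right) \left(-7\right) 175 = 140 \cdot 175 = 24500$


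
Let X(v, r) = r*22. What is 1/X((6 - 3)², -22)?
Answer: -1/484 ≈ -0.0020661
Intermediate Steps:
X(v, r) = 22*r
1/X((6 - 3)², -22) = 1/(22*(-22)) = 1/(-484) = -1/484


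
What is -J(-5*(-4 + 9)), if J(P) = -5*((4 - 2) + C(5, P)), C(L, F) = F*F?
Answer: 3135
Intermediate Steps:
C(L, F) = F**2
J(P) = -10 - 5*P**2 (J(P) = -5*((4 - 2) + P**2) = -5*(2 + P**2) = -10 - 5*P**2)
-J(-5*(-4 + 9)) = -(-10 - 5*25*(-4 + 9)**2) = -(-10 - 5*(-5*5)**2) = -(-10 - 5*(-25)**2) = -(-10 - 5*625) = -(-10 - 3125) = -1*(-3135) = 3135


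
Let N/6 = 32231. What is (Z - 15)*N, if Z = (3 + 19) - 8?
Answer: -193386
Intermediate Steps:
Z = 14 (Z = 22 - 8 = 14)
N = 193386 (N = 6*32231 = 193386)
(Z - 15)*N = (14 - 15)*193386 = -1*193386 = -193386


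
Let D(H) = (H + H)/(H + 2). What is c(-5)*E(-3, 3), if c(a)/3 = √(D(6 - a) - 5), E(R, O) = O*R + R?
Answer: -36*I*√559/13 ≈ -65.473*I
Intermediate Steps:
D(H) = 2*H/(2 + H) (D(H) = (2*H)/(2 + H) = 2*H/(2 + H))
E(R, O) = R + O*R
c(a) = 3*√(-5 + 2*(6 - a)/(8 - a)) (c(a) = 3*√(2*(6 - a)/(2 + (6 - a)) - 5) = 3*√(2*(6 - a)/(8 - a) - 5) = 3*√(-5 + 2*(6 - a)/(8 - a)))
c(-5)*E(-3, 3) = (3*√((-28 + 3*(-5))/(8 - 1*(-5))))*(-3*(1 + 3)) = (3*√((-28 - 15)/(8 + 5)))*(-3*4) = (3*√(-43/13))*(-12) = (3*(I*√559/13))*(-12) = (3*I*√559/13)*(-12) = -36*I*√559/13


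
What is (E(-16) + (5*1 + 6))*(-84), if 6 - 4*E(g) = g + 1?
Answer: -1365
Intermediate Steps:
E(g) = 5/4 - g/4 (E(g) = 3/2 - (g + 1)/4 = 3/2 - (1 + g)/4 = 3/2 + (-¼ - g/4) = 5/4 - g/4)
(E(-16) + (5*1 + 6))*(-84) = ((5/4 - ¼*(-16)) + (5*1 + 6))*(-84) = ((5/4 + 4) + (5 + 6))*(-84) = (21/4 + 11)*(-84) = (65/4)*(-84) = -1365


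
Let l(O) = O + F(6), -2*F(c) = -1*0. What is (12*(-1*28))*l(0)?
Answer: 0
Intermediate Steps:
F(c) = 0 (F(c) = -(-1)*0/2 = -1/2*0 = 0)
l(O) = O (l(O) = O + 0 = O)
(12*(-1*28))*l(0) = (12*(-1*28))*0 = (12*(-28))*0 = -336*0 = 0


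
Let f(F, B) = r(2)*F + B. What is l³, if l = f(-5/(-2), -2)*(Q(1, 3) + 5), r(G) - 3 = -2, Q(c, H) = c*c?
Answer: 27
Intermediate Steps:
Q(c, H) = c²
r(G) = 1 (r(G) = 3 - 2 = 1)
f(F, B) = B + F (f(F, B) = 1*F + B = F + B = B + F)
l = 3 (l = (-2 - 5/(-2))*(1² + 5) = (-2 - 5*(-½))*(1 + 5) = (-2 + 5/2)*6 = (½)*6 = 3)
l³ = 3³ = 27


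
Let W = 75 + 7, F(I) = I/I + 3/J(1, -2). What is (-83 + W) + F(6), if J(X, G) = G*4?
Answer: -3/8 ≈ -0.37500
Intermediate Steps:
J(X, G) = 4*G
F(I) = 5/8 (F(I) = I/I + 3/((4*(-2))) = 1 + 3/(-8) = 1 + 3*(-⅛) = 1 - 3/8 = 5/8)
W = 82
(-83 + W) + F(6) = (-83 + 82) + 5/8 = -1 + 5/8 = -3/8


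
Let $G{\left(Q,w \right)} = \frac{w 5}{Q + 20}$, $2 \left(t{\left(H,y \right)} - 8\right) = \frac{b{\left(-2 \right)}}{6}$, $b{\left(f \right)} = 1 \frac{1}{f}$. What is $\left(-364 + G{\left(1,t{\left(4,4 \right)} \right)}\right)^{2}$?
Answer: $\frac{33306615001}{254016} \approx 1.3112 \cdot 10^{5}$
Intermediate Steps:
$b{\left(f \right)} = \frac{1}{f}$
$t{\left(H,y \right)} = \frac{191}{24}$ ($t{\left(H,y \right)} = 8 + \frac{\frac{1}{-2} \cdot \frac{1}{6}}{2} = 8 + \frac{\left(- \frac{1}{2}\right) \frac{1}{6}}{2} = 8 + \frac{1}{2} \left(- \frac{1}{12}\right) = 8 - \frac{1}{24} = \frac{191}{24}$)
$G{\left(Q,w \right)} = \frac{5 w}{20 + Q}$
$\left(-364 + G{\left(1,t{\left(4,4 \right)} \right)}\right)^{2} = \left(-364 + 5 \cdot \frac{191}{24} \frac{1}{20 + 1}\right)^{2} = \left(-364 + 5 \cdot \frac{191}{24} \cdot \frac{1}{21}\right)^{2} = \left(-364 + \frac{955}{504}\right)^{2} = \left(- \frac{182501}{504}\right)^{2} = \frac{33306615001}{254016}$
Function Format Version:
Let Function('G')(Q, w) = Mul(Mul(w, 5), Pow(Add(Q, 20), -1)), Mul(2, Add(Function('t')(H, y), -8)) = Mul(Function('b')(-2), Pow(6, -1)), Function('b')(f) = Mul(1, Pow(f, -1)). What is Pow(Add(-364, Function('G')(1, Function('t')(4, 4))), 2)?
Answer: Rational(33306615001, 254016) ≈ 1.3112e+5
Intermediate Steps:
Function('b')(f) = Pow(f, -1)
Function('t')(H, y) = Rational(191, 24) (Function('t')(H, y) = Add(8, Mul(Rational(1, 2), Mul(Pow(-2, -1), Pow(6, -1)))) = Add(8, Mul(Rational(1, 2), Mul(Rational(-1, 2), Rational(1, 6)))) = Add(8, Mul(Rational(1, 2), Rational(-1, 12))) = Add(8, Rational(-1, 24)) = Rational(191, 24))
Function('G')(Q, w) = Mul(5, w, Pow(Add(20, Q), -1)) (Function('G')(Q, w) = Mul(Mul(5, w), Pow(Add(20, Q), -1)) = Mul(5, w, Pow(Add(20, Q), -1)))
Pow(Add(-364, Function('G')(1, Function('t')(4, 4))), 2) = Pow(Add(-364, Mul(5, Rational(191, 24), Pow(Add(20, 1), -1))), 2) = Pow(Add(-364, Mul(5, Rational(191, 24), Pow(21, -1))), 2) = Pow(Add(-364, Mul(5, Rational(191, 24), Rational(1, 21))), 2) = Pow(Add(-364, Rational(955, 504)), 2) = Pow(Rational(-182501, 504), 2) = Rational(33306615001, 254016)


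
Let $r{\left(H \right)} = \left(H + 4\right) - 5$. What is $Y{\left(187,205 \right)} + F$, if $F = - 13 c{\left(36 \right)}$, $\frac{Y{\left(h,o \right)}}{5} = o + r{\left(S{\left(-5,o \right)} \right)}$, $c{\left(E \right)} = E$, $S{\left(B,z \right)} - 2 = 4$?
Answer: $582$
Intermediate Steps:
$S{\left(B,z \right)} = 6$ ($S{\left(B,z \right)} = 2 + 4 = 6$)
$r{\left(H \right)} = -1 + H$ ($r{\left(H \right)} = \left(4 + H\right) - 5 = -1 + H$)
$Y{\left(h,o \right)} = 25 + 5 o$ ($Y{\left(h,o \right)} = 5 \left(o + \left(-1 + 6\right)\right) = 5 \left(o + 5\right) = 5 \left(5 + o\right) = 25 + 5 o$)
$F = -468$ ($F = \left(-13\right) 36 = -468$)
$Y{\left(187,205 \right)} + F = \left(25 + 5 \cdot 205\right) - 468 = \left(25 + 1025\right) - 468 = 1050 - 468 = 582$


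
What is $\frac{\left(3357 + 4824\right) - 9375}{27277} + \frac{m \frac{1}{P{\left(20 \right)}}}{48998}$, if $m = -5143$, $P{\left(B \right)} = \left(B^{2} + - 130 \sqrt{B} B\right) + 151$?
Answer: $- \frac{7891849289921527}{180291525562475954} + \frac{13371800 \sqrt{5}}{3304826879101} \approx -0.043764$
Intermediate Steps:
$P{\left(B \right)} = 151 + B^{2} - 130 B^{\frac{3}{2}}$ ($P{\left(B \right)} = \left(B^{2} - 130 B^{\frac{3}{2}}\right) + 151 = 151 + B^{2} - 130 B^{\frac{3}{2}}$)
$\frac{\left(3357 + 4824\right) - 9375}{27277} + \frac{m \frac{1}{P{\left(20 \right)}}}{48998} = \frac{\left(3357 + 4824\right) - 9375}{27277} + \frac{\left(-5143\right) \frac{1}{151 + 20^{2} - 130 \cdot 20^{\frac{3}{2}}}}{48998} = \left(8181 - 9375\right) \frac{1}{27277} + - \frac{5143}{151 + 400 - 130 \cdot 40 \sqrt{5}} \cdot \frac{1}{48998} = \left(-1194\right) \frac{1}{27277} + - \frac{5143}{151 + 400 - 5200 \sqrt{5}} \cdot \frac{1}{48998} = - \frac{1194}{27277} + - \frac{5143}{551 - 5200 \sqrt{5}} \cdot \frac{1}{48998} = - \frac{1194}{27277} - \frac{5143}{48998 \left(551 - 5200 \sqrt{5}\right)}$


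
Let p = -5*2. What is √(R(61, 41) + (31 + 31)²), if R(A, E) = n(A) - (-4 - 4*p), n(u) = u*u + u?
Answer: √7590 ≈ 87.121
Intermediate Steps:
p = -10
n(u) = u + u² (n(u) = u² + u = u + u²)
R(A, E) = -36 + A*(1 + A) (R(A, E) = A*(1 + A) - (-4 - 4*(-10)) = A*(1 + A) - (-4 + 40) = A*(1 + A) - 1*36 = A*(1 + A) - 36 = -36 + A*(1 + A))
√(R(61, 41) + (31 + 31)²) = √((-36 + 61*(1 + 61)) + (31 + 31)²) = √((-36 + 61*62) + 62²) = √((-36 + 3782) + 3844) = √(3746 + 3844) = √7590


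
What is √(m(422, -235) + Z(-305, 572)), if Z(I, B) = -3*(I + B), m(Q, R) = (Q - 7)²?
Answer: 4*√10714 ≈ 414.03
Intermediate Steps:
m(Q, R) = (-7 + Q)²
Z(I, B) = -3*B - 3*I (Z(I, B) = -3*(B + I) = -3*B - 3*I)
√(m(422, -235) + Z(-305, 572)) = √((-7 + 422)² + (-3*572 - 3*(-305))) = √(415² + (-1716 + 915)) = √(172225 - 801) = √171424 = 4*√10714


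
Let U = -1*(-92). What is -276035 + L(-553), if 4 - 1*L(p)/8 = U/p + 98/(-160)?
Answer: -1526262133/5530 ≈ -2.7600e+5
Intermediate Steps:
U = 92
L(p) = 369/10 - 736/p (L(p) = 32 - 8*(92/p + 98/(-160)) = 32 - 8*(92/p + 98*(-1/160)) = 32 - 8*(92/p - 49/80) = 32 - 8*(-49/80 + 92/p) = 32 + (49/10 - 736/p) = 369/10 - 736/p)
-276035 + L(-553) = -276035 + (369/10 - 736/(-553)) = -276035 + (369/10 - 736*(-1/553)) = -276035 + (369/10 + 736/553) = -276035 + 211417/5530 = -1526262133/5530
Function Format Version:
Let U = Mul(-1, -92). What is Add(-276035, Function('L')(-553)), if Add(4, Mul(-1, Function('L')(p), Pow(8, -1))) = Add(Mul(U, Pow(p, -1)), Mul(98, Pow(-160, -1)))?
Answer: Rational(-1526262133, 5530) ≈ -2.7600e+5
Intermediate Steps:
U = 92
Function('L')(p) = Add(Rational(369, 10), Mul(-736, Pow(p, -1))) (Function('L')(p) = Add(32, Mul(-8, Add(Mul(92, Pow(p, -1)), Mul(98, Pow(-160, -1))))) = Add(32, Mul(-8, Add(Mul(92, Pow(p, -1)), Mul(98, Rational(-1, 160))))) = Add(32, Mul(-8, Add(Mul(92, Pow(p, -1)), Rational(-49, 80)))) = Add(32, Mul(-8, Add(Rational(-49, 80), Mul(92, Pow(p, -1))))) = Add(32, Add(Rational(49, 10), Mul(-736, Pow(p, -1)))) = Add(Rational(369, 10), Mul(-736, Pow(p, -1))))
Add(-276035, Function('L')(-553)) = Add(-276035, Add(Rational(369, 10), Mul(-736, Pow(-553, -1)))) = Add(-276035, Add(Rational(369, 10), Mul(-736, Rational(-1, 553)))) = Add(-276035, Add(Rational(369, 10), Rational(736, 553))) = Add(-276035, Rational(211417, 5530)) = Rational(-1526262133, 5530)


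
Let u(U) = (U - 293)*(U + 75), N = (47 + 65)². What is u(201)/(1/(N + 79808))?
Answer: -2345001984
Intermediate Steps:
N = 12544 (N = 112² = 12544)
u(U) = (-293 + U)*(75 + U)
u(201)/(1/(N + 79808)) = (-21975 + 201² - 218*201)/(1/(12544 + 79808)) = (-21975 + 40401 - 43818)/(1/92352) = -25392/1/92352 = -25392*92352 = -2345001984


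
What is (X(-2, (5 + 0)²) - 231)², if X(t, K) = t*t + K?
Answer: 40804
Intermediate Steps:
X(t, K) = K + t² (X(t, K) = t² + K = K + t²)
(X(-2, (5 + 0)²) - 231)² = (((5 + 0)² + (-2)²) - 231)² = ((5² + 4) - 231)² = ((25 + 4) - 231)² = (29 - 231)² = (-202)² = 40804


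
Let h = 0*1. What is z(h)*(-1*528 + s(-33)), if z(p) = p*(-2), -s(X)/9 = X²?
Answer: 0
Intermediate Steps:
h = 0
s(X) = -9*X²
z(p) = -2*p
z(h)*(-1*528 + s(-33)) = (-2*0)*(-1*528 - 9*(-33)²) = 0*(-528 - 9*1089) = 0*(-528 - 9801) = 0*(-10329) = 0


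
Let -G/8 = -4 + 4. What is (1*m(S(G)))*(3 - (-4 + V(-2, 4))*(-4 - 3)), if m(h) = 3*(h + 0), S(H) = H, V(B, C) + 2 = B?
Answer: 0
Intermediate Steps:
G = 0 (G = -8*(-4 + 4) = -8*0 = 0)
V(B, C) = -2 + B
m(h) = 3*h
(1*m(S(G)))*(3 - (-4 + V(-2, 4))*(-4 - 3)) = (1*(3*0))*(3 - (-4 + (-2 - 2))*(-4 - 3)) = (1*0)*(3 - (-4 - 4)*(-7)) = 0*(3 - (-8)*(-7)) = 0*(3 - 1*56) = 0*(3 - 56) = 0*(-53) = 0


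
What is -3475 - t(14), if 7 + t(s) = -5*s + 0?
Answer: -3398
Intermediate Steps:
t(s) = -7 - 5*s (t(s) = -7 + (-5*s + 0) = -7 - 5*s)
-3475 - t(14) = -3475 - (-7 - 5*14) = -3475 - (-7 - 70) = -3475 - 1*(-77) = -3475 + 77 = -3398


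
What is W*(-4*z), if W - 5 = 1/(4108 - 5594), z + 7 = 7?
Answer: 0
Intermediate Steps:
z = 0 (z = -7 + 7 = 0)
W = 7429/1486 (W = 5 + 1/(4108 - 5594) = 5 + 1/(-1486) = 5 - 1/1486 = 7429/1486 ≈ 4.9993)
W*(-4*z) = 7429*(-4*0)/1486 = (7429/1486)*0 = 0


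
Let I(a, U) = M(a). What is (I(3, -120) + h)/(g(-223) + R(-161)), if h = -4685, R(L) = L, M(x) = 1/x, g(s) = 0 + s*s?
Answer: -7027/74352 ≈ -0.094510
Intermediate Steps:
g(s) = s² (g(s) = 0 + s² = s²)
I(a, U) = 1/a
(I(3, -120) + h)/(g(-223) + R(-161)) = (1/3 - 4685)/((-223)² - 161) = (⅓ - 4685)/(49729 - 161) = -14054/3/49568 = -14054/3*1/49568 = -7027/74352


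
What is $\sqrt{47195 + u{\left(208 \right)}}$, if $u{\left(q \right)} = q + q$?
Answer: $\sqrt{47611} \approx 218.2$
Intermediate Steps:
$u{\left(q \right)} = 2 q$
$\sqrt{47195 + u{\left(208 \right)}} = \sqrt{47195 + 2 \cdot 208} = \sqrt{47195 + 416} = \sqrt{47611}$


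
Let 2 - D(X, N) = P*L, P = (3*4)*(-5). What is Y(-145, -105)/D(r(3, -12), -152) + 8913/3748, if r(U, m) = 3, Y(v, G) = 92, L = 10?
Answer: 2855221/1128148 ≈ 2.5309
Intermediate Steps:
P = -60 (P = 12*(-5) = -60)
D(X, N) = 602 (D(X, N) = 2 - (-60)*10 = 2 - 1*(-600) = 2 + 600 = 602)
Y(-145, -105)/D(r(3, -12), -152) + 8913/3748 = 92/602 + 8913/3748 = 92*(1/602) + 8913*(1/3748) = 46/301 + 8913/3748 = 2855221/1128148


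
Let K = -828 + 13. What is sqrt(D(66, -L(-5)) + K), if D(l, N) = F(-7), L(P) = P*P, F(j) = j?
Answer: I*sqrt(822) ≈ 28.671*I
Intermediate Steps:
L(P) = P**2
D(l, N) = -7
K = -815
sqrt(D(66, -L(-5)) + K) = sqrt(-7 - 815) = sqrt(-822) = I*sqrt(822)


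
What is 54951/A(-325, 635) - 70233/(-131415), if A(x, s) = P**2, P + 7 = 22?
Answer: 160826402/657075 ≈ 244.76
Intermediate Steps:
P = 15 (P = -7 + 22 = 15)
A(x, s) = 225 (A(x, s) = 15**2 = 225)
54951/A(-325, 635) - 70233/(-131415) = 54951/225 - 70233/(-131415) = 54951*(1/225) - 70233*(-1/131415) = 18317/75 + 23411/43805 = 160826402/657075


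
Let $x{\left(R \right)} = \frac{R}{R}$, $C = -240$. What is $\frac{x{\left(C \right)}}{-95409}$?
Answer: $- \frac{1}{95409} \approx -1.0481 \cdot 10^{-5}$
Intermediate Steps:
$x{\left(R \right)} = 1$
$\frac{x{\left(C \right)}}{-95409} = 1 \frac{1}{-95409} = 1 \left(- \frac{1}{95409}\right) = - \frac{1}{95409}$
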